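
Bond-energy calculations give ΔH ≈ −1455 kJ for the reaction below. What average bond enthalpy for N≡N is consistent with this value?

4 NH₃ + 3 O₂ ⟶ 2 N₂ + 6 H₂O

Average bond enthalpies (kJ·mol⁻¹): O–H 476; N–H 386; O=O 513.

Let D be the N≡N bond energy.
Σ(broken) = 12×386 + 3×513 = 6171
Σ(formed) = 2×D + 12×476 = 5712 + 2D
ΔH = Σ(broken) − Σ(formed) = (6171) − (5712 + 2D) = +459 − 2D
Setting this equal to −1455 kJ gives 2D = 1914, so D = 957 kJ/mol.

D(N≡N) ≈ 957 kJ/mol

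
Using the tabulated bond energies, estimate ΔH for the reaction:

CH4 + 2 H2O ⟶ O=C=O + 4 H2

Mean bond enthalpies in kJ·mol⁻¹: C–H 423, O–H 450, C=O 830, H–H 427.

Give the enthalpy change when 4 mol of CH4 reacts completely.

ΔH = +496 kJ

Bonds broken (reactants):
  C–H: 4 × 423 = 1692
  O–H: 4 × 450 = 1800
  Σ(broken) = 3492 kJ
Bonds formed (products):
  C=O: 2 × 830 = 1660
  H–H: 4 × 427 = 1708
  Σ(formed) = 3368 kJ
ΔH = Σ(broken) − Σ(formed) = 3492 − 3368 = +124 kJ
For 4× the reaction as written: 4 × (+124) = +496 kJ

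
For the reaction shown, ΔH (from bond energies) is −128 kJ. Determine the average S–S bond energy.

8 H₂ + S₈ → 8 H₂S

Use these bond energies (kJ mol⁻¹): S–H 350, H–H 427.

Let D be the S–S bond energy.
Σ(broken) = 8×427 + 8×D = 3416 + 8D
Σ(formed) = 16×350 = 5600
ΔH = Σ(broken) − Σ(formed) = (3416 + 8D) − (5600) = −2184 + 8D
Setting this equal to −128 kJ gives 8D = 2056, so D = 257 kJ/mol.

D(S–S) ≈ 257 kJ/mol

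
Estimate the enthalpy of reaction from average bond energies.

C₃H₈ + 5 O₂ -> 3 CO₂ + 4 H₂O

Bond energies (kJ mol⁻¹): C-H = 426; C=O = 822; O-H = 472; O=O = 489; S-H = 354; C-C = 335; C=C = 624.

Bonds broken (reactants):
  C-C: 2 × 335 = 670
  C-H: 8 × 426 = 3408
  O=O: 5 × 489 = 2445
  Σ(broken) = 6523 kJ
Bonds formed (products):
  C=O: 6 × 822 = 4932
  O-H: 8 × 472 = 3776
  Σ(formed) = 8708 kJ
ΔH = Σ(broken) − Σ(formed) = 6523 − 8708 = −2185 kJ

ΔH ≈ −2185 kJ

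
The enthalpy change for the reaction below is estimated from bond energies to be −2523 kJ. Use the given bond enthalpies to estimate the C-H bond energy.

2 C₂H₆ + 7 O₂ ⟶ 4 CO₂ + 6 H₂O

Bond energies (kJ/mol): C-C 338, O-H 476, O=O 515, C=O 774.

Let D be the C-H bond energy.
Σ(broken) = 2×338 + 12×D + 7×515 = 4281 + 12D
Σ(formed) = 8×774 + 12×476 = 11904
ΔH = Σ(broken) − Σ(formed) = (4281 + 12D) − (11904) = −7623 + 12D
Setting this equal to −2523 kJ gives 12D = 5100, so D = 425 kJ/mol.

D(C-H) ≈ 425 kJ/mol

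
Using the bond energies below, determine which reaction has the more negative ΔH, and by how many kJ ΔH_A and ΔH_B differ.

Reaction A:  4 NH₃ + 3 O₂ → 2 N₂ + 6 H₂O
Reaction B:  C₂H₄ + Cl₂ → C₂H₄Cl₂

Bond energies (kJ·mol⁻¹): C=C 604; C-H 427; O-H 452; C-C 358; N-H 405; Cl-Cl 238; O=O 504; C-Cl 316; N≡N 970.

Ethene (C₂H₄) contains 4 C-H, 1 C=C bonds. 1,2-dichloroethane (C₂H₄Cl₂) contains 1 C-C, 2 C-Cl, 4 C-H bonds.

Reaction A:
  Bonds broken (reactants):
    N-H: 12 × 405 = 4860
    O=O: 3 × 504 = 1512
    Σ(broken) = 6372 kJ
  Bonds formed (products):
    N≡N: 2 × 970 = 1940
    O-H: 12 × 452 = 5424
    Σ(formed) = 7364 kJ
  ΔH_A = 6372 − 7364 = −992 kJ
Reaction B:
  Bonds broken (reactants):
    C-H: 4 × 427 = 1708
    C=C: 1 × 604 = 604
    Cl-Cl: 1 × 238 = 238
    Σ(broken) = 2550 kJ
  Bonds formed (products):
    C-C: 1 × 358 = 358
    C-Cl: 2 × 316 = 632
    C-H: 4 × 427 = 1708
    Σ(formed) = 2698 kJ
  ΔH_B = 2550 − 2698 = −148 kJ
ΔH_A − ΔH_B = −844 kJ, so reaction A has the more negative ΔH; |ΔH_A − ΔH_B| = 844 kJ.

Reaction A, by 844 kJ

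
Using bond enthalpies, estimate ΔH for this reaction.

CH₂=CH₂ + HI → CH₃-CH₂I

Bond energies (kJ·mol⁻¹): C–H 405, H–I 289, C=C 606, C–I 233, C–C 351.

ΔH ≈ −94 kJ

Bonds broken (reactants):
  C–H: 4 × 405 = 1620
  C=C: 1 × 606 = 606
  H–I: 1 × 289 = 289
  Σ(broken) = 2515 kJ
Bonds formed (products):
  C–C: 1 × 351 = 351
  C–H: 5 × 405 = 2025
  C–I: 1 × 233 = 233
  Σ(formed) = 2609 kJ
ΔH = Σ(broken) − Σ(formed) = 2515 − 2609 = −94 kJ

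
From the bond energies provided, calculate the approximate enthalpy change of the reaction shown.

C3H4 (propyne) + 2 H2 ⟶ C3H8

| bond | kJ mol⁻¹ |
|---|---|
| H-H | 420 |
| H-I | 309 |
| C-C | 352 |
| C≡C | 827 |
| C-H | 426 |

Bonds broken (reactants):
  C≡C: 1 × 827 = 827
  C-C: 1 × 352 = 352
  C-H: 4 × 426 = 1704
  H-H: 2 × 420 = 840
  Σ(broken) = 3723 kJ
Bonds formed (products):
  C-C: 2 × 352 = 704
  C-H: 8 × 426 = 3408
  Σ(formed) = 4112 kJ
ΔH = Σ(broken) − Σ(formed) = 3723 − 4112 = −389 kJ

ΔH ≈ −389 kJ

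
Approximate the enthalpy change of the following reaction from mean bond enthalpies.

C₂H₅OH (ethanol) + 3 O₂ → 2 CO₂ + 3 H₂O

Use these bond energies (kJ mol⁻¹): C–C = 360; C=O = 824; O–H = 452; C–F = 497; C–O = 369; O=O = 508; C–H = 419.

Bonds broken (reactants):
  C–C: 1 × 360 = 360
  C–H: 5 × 419 = 2095
  C–O: 1 × 369 = 369
  O–H: 1 × 452 = 452
  O=O: 3 × 508 = 1524
  Σ(broken) = 4800 kJ
Bonds formed (products):
  C=O: 4 × 824 = 3296
  O–H: 6 × 452 = 2712
  Σ(formed) = 6008 kJ
ΔH = Σ(broken) − Σ(formed) = 4800 − 6008 = −1208 kJ

ΔH ≈ −1208 kJ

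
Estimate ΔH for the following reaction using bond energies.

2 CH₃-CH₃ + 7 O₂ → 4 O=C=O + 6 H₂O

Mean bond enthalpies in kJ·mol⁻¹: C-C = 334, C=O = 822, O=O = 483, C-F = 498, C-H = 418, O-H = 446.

ΔH ≈ −2863 kJ

Bonds broken (reactants):
  C-C: 2 × 334 = 668
  C-H: 12 × 418 = 5016
  O=O: 7 × 483 = 3381
  Σ(broken) = 9065 kJ
Bonds formed (products):
  C=O: 8 × 822 = 6576
  O-H: 12 × 446 = 5352
  Σ(formed) = 11928 kJ
ΔH = Σ(broken) − Σ(formed) = 9065 − 11928 = −2863 kJ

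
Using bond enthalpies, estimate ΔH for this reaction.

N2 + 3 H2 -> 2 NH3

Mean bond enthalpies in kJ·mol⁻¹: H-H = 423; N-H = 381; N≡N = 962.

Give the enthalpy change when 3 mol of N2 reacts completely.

ΔH = −165 kJ

Bonds broken (reactants):
  H-H: 3 × 423 = 1269
  N≡N: 1 × 962 = 962
  Σ(broken) = 2231 kJ
Bonds formed (products):
  N-H: 6 × 381 = 2286
  Σ(formed) = 2286 kJ
ΔH = Σ(broken) − Σ(formed) = 2231 − 2286 = −55 kJ
For 3× the reaction as written: 3 × (−55) = −165 kJ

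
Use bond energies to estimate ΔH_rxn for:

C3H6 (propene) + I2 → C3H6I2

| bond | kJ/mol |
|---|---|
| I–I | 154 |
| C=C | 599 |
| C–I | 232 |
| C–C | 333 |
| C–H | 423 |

Bonds broken (reactants):
  C–C: 1 × 333 = 333
  C–H: 6 × 423 = 2538
  C=C: 1 × 599 = 599
  I–I: 1 × 154 = 154
  Σ(broken) = 3624 kJ
Bonds formed (products):
  C–C: 2 × 333 = 666
  C–H: 6 × 423 = 2538
  C–I: 2 × 232 = 464
  Σ(formed) = 3668 kJ
ΔH = Σ(broken) − Σ(formed) = 3624 − 3668 = −44 kJ

ΔH ≈ −44 kJ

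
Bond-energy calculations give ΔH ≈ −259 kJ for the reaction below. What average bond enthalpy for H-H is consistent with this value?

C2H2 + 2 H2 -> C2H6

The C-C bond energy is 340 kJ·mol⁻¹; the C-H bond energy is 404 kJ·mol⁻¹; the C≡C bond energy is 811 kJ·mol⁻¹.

D(H-H) ≈ 443 kJ/mol

Let D be the H-H bond energy.
Σ(broken) = 1×811 + 2×404 + 2×D = 1619 + 2D
Σ(formed) = 1×340 + 6×404 = 2764
ΔH = Σ(broken) − Σ(formed) = (1619 + 2D) − (2764) = −1145 + 2D
Setting this equal to −259 kJ gives 2D = 886, so D = 443 kJ/mol.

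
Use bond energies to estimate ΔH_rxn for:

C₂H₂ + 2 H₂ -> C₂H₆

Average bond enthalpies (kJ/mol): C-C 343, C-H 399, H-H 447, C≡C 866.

ΔH ≈ −179 kJ

Bonds broken (reactants):
  C≡C: 1 × 866 = 866
  C-H: 2 × 399 = 798
  H-H: 2 × 447 = 894
  Σ(broken) = 2558 kJ
Bonds formed (products):
  C-C: 1 × 343 = 343
  C-H: 6 × 399 = 2394
  Σ(formed) = 2737 kJ
ΔH = Σ(broken) − Σ(formed) = 2558 − 2737 = −179 kJ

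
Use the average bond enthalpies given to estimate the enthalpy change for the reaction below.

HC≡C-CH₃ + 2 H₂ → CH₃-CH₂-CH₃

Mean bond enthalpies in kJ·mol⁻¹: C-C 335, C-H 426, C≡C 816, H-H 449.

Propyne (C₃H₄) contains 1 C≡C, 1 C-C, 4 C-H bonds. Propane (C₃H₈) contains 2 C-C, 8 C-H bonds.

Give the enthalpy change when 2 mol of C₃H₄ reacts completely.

Bonds broken (reactants):
  C≡C: 1 × 816 = 816
  C-C: 1 × 335 = 335
  C-H: 4 × 426 = 1704
  H-H: 2 × 449 = 898
  Σ(broken) = 3753 kJ
Bonds formed (products):
  C-C: 2 × 335 = 670
  C-H: 8 × 426 = 3408
  Σ(formed) = 4078 kJ
ΔH = Σ(broken) − Σ(formed) = 3753 − 4078 = −325 kJ
For 2× the reaction as written: 2 × (−325) = −650 kJ

ΔH = −650 kJ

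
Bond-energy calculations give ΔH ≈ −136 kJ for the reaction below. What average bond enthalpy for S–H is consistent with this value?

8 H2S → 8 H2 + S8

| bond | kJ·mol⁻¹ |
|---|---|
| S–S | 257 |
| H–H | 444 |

Let D be the S–H bond energy.
Σ(broken) = 16×D = 16D
Σ(formed) = 8×444 + 8×257 = 5608
ΔH = Σ(broken) − Σ(formed) = (16D) − (5608) = −5608 + 16D
Setting this equal to −136 kJ gives 16D = 5472, so D = 342 kJ/mol.

D(S–H) ≈ 342 kJ/mol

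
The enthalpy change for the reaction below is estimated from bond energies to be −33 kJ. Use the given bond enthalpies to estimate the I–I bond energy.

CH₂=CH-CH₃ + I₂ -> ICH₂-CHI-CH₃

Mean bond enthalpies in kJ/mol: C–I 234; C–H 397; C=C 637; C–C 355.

Let D be the I–I bond energy.
Σ(broken) = 1×355 + 6×397 + 1×637 + 1×D = 3374 + D
Σ(formed) = 2×355 + 6×397 + 2×234 = 3560
ΔH = Σ(broken) − Σ(formed) = (3374 + D) − (3560) = −186 + D
Setting this equal to −33 kJ gives D = 153 kJ/mol.

D(I–I) ≈ 153 kJ/mol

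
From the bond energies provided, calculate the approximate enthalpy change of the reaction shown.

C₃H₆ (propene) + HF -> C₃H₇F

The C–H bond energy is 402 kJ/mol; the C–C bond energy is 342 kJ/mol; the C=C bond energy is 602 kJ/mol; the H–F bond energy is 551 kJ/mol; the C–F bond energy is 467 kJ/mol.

ΔH ≈ −58 kJ

Bonds broken (reactants):
  C–C: 1 × 342 = 342
  C–H: 6 × 402 = 2412
  C=C: 1 × 602 = 602
  H–F: 1 × 551 = 551
  Σ(broken) = 3907 kJ
Bonds formed (products):
  C–C: 2 × 342 = 684
  C–F: 1 × 467 = 467
  C–H: 7 × 402 = 2814
  Σ(formed) = 3965 kJ
ΔH = Σ(broken) − Σ(formed) = 3907 − 3965 = −58 kJ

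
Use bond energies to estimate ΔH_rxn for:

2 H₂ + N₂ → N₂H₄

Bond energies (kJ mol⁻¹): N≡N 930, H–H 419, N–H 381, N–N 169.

Bonds broken (reactants):
  H–H: 2 × 419 = 838
  N≡N: 1 × 930 = 930
  Σ(broken) = 1768 kJ
Bonds formed (products):
  N–H: 4 × 381 = 1524
  N–N: 1 × 169 = 169
  Σ(formed) = 1693 kJ
ΔH = Σ(broken) − Σ(formed) = 1768 − 1693 = +75 kJ

ΔH ≈ +75 kJ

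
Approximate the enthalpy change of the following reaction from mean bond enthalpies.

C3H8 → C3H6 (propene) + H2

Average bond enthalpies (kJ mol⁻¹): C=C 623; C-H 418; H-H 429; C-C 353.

Bonds broken (reactants):
  C-C: 2 × 353 = 706
  C-H: 8 × 418 = 3344
  Σ(broken) = 4050 kJ
Bonds formed (products):
  C-C: 1 × 353 = 353
  C-H: 6 × 418 = 2508
  C=C: 1 × 623 = 623
  H-H: 1 × 429 = 429
  Σ(formed) = 3913 kJ
ΔH = Σ(broken) − Σ(formed) = 4050 − 3913 = +137 kJ

ΔH ≈ +137 kJ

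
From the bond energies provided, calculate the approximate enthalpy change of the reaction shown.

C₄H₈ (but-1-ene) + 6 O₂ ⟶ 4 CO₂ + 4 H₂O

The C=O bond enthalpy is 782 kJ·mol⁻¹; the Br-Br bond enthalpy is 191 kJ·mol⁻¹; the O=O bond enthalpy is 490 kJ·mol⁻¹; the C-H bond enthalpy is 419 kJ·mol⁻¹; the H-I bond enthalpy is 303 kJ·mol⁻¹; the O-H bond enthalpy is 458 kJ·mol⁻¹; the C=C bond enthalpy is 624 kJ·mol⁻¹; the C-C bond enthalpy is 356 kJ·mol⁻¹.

Bonds broken (reactants):
  C-C: 2 × 356 = 712
  C-H: 8 × 419 = 3352
  C=C: 1 × 624 = 624
  O=O: 6 × 490 = 2940
  Σ(broken) = 7628 kJ
Bonds formed (products):
  C=O: 8 × 782 = 6256
  O-H: 8 × 458 = 3664
  Σ(formed) = 9920 kJ
ΔH = Σ(broken) − Σ(formed) = 7628 − 9920 = −2292 kJ

ΔH ≈ −2292 kJ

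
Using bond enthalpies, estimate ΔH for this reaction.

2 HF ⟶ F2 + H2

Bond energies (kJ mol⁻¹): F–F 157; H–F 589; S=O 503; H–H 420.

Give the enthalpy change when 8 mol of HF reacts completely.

Bonds broken (reactants):
  H–F: 2 × 589 = 1178
  Σ(broken) = 1178 kJ
Bonds formed (products):
  F–F: 1 × 157 = 157
  H–H: 1 × 420 = 420
  Σ(formed) = 577 kJ
ΔH = Σ(broken) − Σ(formed) = 1178 − 577 = +601 kJ
For 4× the reaction as written: 4 × (+601) = +2404 kJ

ΔH = +2404 kJ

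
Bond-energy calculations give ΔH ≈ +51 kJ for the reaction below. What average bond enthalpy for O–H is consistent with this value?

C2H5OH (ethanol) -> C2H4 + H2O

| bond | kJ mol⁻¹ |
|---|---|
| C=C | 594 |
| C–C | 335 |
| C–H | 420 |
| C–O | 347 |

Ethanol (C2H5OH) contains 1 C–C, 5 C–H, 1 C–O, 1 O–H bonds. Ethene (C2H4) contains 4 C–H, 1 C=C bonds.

Let D be the O–H bond energy.
Σ(broken) = 1×335 + 5×420 + 1×347 + 1×D = 2782 + D
Σ(formed) = 4×420 + 1×594 + 2×D = 2274 + 2D
ΔH = Σ(broken) − Σ(formed) = (2782 + D) − (2274 + 2D) = +508 − D
Setting this equal to +51 kJ gives D = 457 kJ/mol.

D(O–H) ≈ 457 kJ/mol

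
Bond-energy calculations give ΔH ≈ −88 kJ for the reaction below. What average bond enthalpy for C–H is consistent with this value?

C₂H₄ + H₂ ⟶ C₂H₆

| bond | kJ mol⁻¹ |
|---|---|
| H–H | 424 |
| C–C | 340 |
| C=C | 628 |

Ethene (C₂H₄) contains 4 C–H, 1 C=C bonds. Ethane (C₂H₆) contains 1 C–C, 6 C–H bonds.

D(C–H) ≈ 400 kJ/mol

Let D be the C–H bond energy.
Σ(broken) = 4×D + 1×628 + 1×424 = 1052 + 4D
Σ(formed) = 1×340 + 6×D = 340 + 6D
ΔH = Σ(broken) − Σ(formed) = (1052 + 4D) − (340 + 6D) = +712 − 2D
Setting this equal to −88 kJ gives 2D = 800, so D = 400 kJ/mol.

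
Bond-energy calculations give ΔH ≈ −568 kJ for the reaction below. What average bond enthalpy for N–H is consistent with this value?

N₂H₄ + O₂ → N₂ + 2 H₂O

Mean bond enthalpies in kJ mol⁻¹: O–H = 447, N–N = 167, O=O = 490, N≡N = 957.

Let D be the N–H bond energy.
Σ(broken) = 4×D + 1×167 + 1×490 = 657 + 4D
Σ(formed) = 1×957 + 4×447 = 2745
ΔH = Σ(broken) − Σ(formed) = (657 + 4D) − (2745) = −2088 + 4D
Setting this equal to −568 kJ gives 4D = 1520, so D = 380 kJ/mol.

D(N–H) ≈ 380 kJ/mol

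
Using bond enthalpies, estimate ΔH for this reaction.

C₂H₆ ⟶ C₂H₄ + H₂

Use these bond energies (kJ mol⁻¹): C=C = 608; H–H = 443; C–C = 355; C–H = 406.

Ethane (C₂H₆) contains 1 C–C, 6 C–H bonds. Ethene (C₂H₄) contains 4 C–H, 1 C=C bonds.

Bonds broken (reactants):
  C–C: 1 × 355 = 355
  C–H: 6 × 406 = 2436
  Σ(broken) = 2791 kJ
Bonds formed (products):
  C–H: 4 × 406 = 1624
  C=C: 1 × 608 = 608
  H–H: 1 × 443 = 443
  Σ(formed) = 2675 kJ
ΔH = Σ(broken) − Σ(formed) = 2791 − 2675 = +116 kJ

ΔH ≈ +116 kJ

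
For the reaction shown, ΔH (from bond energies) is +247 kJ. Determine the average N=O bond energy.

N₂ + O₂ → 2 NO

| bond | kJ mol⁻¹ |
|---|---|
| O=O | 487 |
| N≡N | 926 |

Let D be the N=O bond energy.
Σ(broken) = 1×926 + 1×487 = 1413
Σ(formed) = 2×D = 2D
ΔH = Σ(broken) − Σ(formed) = (1413) − (2D) = +1413 − 2D
Setting this equal to +247 kJ gives 2D = 1166, so D = 583 kJ/mol.

D(N=O) ≈ 583 kJ/mol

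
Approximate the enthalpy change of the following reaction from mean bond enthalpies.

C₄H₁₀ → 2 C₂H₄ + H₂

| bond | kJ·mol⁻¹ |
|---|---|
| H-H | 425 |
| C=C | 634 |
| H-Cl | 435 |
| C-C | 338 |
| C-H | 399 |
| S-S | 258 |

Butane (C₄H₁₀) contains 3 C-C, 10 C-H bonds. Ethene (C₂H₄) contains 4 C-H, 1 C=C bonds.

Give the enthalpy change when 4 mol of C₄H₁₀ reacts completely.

Bonds broken (reactants):
  C-C: 3 × 338 = 1014
  C-H: 10 × 399 = 3990
  Σ(broken) = 5004 kJ
Bonds formed (products):
  C-H: 8 × 399 = 3192
  C=C: 2 × 634 = 1268
  H-H: 1 × 425 = 425
  Σ(formed) = 4885 kJ
ΔH = Σ(broken) − Σ(formed) = 5004 − 4885 = +119 kJ
For 4× the reaction as written: 4 × (+119) = +476 kJ

ΔH = +476 kJ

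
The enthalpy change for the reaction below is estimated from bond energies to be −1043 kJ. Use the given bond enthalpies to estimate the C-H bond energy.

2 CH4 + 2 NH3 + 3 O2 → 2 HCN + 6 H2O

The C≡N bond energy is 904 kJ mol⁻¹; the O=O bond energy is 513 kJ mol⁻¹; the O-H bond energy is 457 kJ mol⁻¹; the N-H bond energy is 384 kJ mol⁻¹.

D(C-H) ≈ 401 kJ/mol

Let D be the C-H bond energy.
Σ(broken) = 8×D + 6×384 + 3×513 = 3843 + 8D
Σ(formed) = 2×904 + 2×D + 12×457 = 7292 + 2D
ΔH = Σ(broken) − Σ(formed) = (3843 + 8D) − (7292 + 2D) = −3449 + 6D
Setting this equal to −1043 kJ gives 6D = 2406, so D = 401 kJ/mol.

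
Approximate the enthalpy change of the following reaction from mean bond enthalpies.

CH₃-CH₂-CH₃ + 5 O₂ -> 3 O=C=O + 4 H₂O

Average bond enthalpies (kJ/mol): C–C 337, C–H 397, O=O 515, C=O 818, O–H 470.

ΔH ≈ −2243 kJ

Bonds broken (reactants):
  C–C: 2 × 337 = 674
  C–H: 8 × 397 = 3176
  O=O: 5 × 515 = 2575
  Σ(broken) = 6425 kJ
Bonds formed (products):
  C=O: 6 × 818 = 4908
  O–H: 8 × 470 = 3760
  Σ(formed) = 8668 kJ
ΔH = Σ(broken) − Σ(formed) = 6425 − 8668 = −2243 kJ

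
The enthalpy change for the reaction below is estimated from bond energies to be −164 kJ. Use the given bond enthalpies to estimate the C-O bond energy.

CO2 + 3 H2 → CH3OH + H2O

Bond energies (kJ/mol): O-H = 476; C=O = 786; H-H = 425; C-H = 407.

Let D be the C-O bond energy.
Σ(broken) = 2×786 + 3×425 = 2847
Σ(formed) = 3×407 + 1×D + 3×476 = 2649 + D
ΔH = Σ(broken) − Σ(formed) = (2847) − (2649 + D) = +198 − D
Setting this equal to −164 kJ gives D = 362 kJ/mol.

D(C-O) ≈ 362 kJ/mol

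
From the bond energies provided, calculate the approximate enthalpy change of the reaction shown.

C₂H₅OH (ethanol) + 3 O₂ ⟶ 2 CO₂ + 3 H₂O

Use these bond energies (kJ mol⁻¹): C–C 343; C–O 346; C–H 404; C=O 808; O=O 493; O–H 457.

ΔH ≈ −1329 kJ

Bonds broken (reactants):
  C–C: 1 × 343 = 343
  C–H: 5 × 404 = 2020
  C–O: 1 × 346 = 346
  O–H: 1 × 457 = 457
  O=O: 3 × 493 = 1479
  Σ(broken) = 4645 kJ
Bonds formed (products):
  C=O: 4 × 808 = 3232
  O–H: 6 × 457 = 2742
  Σ(formed) = 5974 kJ
ΔH = Σ(broken) − Σ(formed) = 4645 − 5974 = −1329 kJ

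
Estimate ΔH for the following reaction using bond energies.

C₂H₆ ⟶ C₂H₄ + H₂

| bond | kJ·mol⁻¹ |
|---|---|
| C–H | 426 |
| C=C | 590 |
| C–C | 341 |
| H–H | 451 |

Bonds broken (reactants):
  C–C: 1 × 341 = 341
  C–H: 6 × 426 = 2556
  Σ(broken) = 2897 kJ
Bonds formed (products):
  C–H: 4 × 426 = 1704
  C=C: 1 × 590 = 590
  H–H: 1 × 451 = 451
  Σ(formed) = 2745 kJ
ΔH = Σ(broken) − Σ(formed) = 2897 − 2745 = +152 kJ

ΔH ≈ +152 kJ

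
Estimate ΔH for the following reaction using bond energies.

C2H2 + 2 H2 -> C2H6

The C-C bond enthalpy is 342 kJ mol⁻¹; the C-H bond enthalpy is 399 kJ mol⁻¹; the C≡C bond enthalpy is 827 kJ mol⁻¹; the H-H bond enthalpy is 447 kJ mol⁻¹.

ΔH ≈ −217 kJ

Bonds broken (reactants):
  C≡C: 1 × 827 = 827
  C-H: 2 × 399 = 798
  H-H: 2 × 447 = 894
  Σ(broken) = 2519 kJ
Bonds formed (products):
  C-C: 1 × 342 = 342
  C-H: 6 × 399 = 2394
  Σ(formed) = 2736 kJ
ΔH = Σ(broken) − Σ(formed) = 2519 − 2736 = −217 kJ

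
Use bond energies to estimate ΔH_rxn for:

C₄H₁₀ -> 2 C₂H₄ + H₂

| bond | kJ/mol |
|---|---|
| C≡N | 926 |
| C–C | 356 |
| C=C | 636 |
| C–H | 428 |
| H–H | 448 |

Bonds broken (reactants):
  C–C: 3 × 356 = 1068
  C–H: 10 × 428 = 4280
  Σ(broken) = 5348 kJ
Bonds formed (products):
  C–H: 8 × 428 = 3424
  C=C: 2 × 636 = 1272
  H–H: 1 × 448 = 448
  Σ(formed) = 5144 kJ
ΔH = Σ(broken) − Σ(formed) = 5348 − 5144 = +204 kJ

ΔH ≈ +204 kJ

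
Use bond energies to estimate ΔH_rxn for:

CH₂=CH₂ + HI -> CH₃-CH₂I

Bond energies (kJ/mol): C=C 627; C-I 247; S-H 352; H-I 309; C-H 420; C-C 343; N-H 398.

ΔH ≈ −74 kJ

Bonds broken (reactants):
  C-H: 4 × 420 = 1680
  C=C: 1 × 627 = 627
  H-I: 1 × 309 = 309
  Σ(broken) = 2616 kJ
Bonds formed (products):
  C-C: 1 × 343 = 343
  C-H: 5 × 420 = 2100
  C-I: 1 × 247 = 247
  Σ(formed) = 2690 kJ
ΔH = Σ(broken) − Σ(formed) = 2616 − 2690 = −74 kJ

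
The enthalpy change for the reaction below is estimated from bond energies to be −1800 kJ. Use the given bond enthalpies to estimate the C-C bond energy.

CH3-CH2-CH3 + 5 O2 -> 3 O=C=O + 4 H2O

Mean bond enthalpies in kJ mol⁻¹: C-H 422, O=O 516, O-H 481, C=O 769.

Let D be the C-C bond energy.
Σ(broken) = 2×D + 8×422 + 5×516 = 5956 + 2D
Σ(formed) = 6×769 + 8×481 = 8462
ΔH = Σ(broken) − Σ(formed) = (5956 + 2D) − (8462) = −2506 + 2D
Setting this equal to −1800 kJ gives 2D = 706, so D = 353 kJ/mol.

D(C-C) ≈ 353 kJ/mol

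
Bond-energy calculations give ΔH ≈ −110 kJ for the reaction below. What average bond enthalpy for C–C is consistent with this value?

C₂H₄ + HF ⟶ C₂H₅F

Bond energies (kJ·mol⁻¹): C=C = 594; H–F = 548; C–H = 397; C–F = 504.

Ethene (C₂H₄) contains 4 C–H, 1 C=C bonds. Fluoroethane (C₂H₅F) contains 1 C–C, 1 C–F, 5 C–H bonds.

Let D be the C–C bond energy.
Σ(broken) = 4×397 + 1×594 + 1×548 = 2730
Σ(formed) = 1×D + 1×504 + 5×397 = 2489 + D
ΔH = Σ(broken) − Σ(formed) = (2730) − (2489 + D) = +241 − D
Setting this equal to −110 kJ gives D = 351 kJ/mol.

D(C–C) ≈ 351 kJ/mol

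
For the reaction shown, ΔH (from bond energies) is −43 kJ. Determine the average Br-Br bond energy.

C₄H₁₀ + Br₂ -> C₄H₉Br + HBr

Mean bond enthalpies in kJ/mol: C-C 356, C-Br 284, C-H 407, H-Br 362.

D(Br-Br) ≈ 196 kJ/mol

Let D be the Br-Br bond energy.
Σ(broken) = 1×D + 3×356 + 10×407 = 5138 + D
Σ(formed) = 1×284 + 3×356 + 9×407 + 1×362 = 5377
ΔH = Σ(broken) − Σ(formed) = (5138 + D) − (5377) = −239 + D
Setting this equal to −43 kJ gives D = 196 kJ/mol.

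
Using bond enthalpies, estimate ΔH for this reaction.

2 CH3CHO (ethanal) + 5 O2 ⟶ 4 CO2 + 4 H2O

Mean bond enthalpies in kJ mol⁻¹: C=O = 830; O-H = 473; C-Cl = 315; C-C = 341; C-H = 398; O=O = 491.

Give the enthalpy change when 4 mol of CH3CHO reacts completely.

Bonds broken (reactants):
  C-C: 2 × 341 = 682
  C-H: 8 × 398 = 3184
  C=O: 2 × 830 = 1660
  O=O: 5 × 491 = 2455
  Σ(broken) = 7981 kJ
Bonds formed (products):
  C=O: 8 × 830 = 6640
  O-H: 8 × 473 = 3784
  Σ(formed) = 10424 kJ
ΔH = Σ(broken) − Σ(formed) = 7981 − 10424 = −2443 kJ
For 2× the reaction as written: 2 × (−2443) = −4886 kJ

ΔH = −4886 kJ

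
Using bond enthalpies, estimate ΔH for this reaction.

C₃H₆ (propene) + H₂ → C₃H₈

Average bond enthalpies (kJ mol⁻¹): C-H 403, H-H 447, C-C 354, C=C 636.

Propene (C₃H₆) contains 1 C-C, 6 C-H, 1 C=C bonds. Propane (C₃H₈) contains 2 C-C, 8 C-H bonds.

Bonds broken (reactants):
  C-C: 1 × 354 = 354
  C-H: 6 × 403 = 2418
  C=C: 1 × 636 = 636
  H-H: 1 × 447 = 447
  Σ(broken) = 3855 kJ
Bonds formed (products):
  C-C: 2 × 354 = 708
  C-H: 8 × 403 = 3224
  Σ(formed) = 3932 kJ
ΔH = Σ(broken) − Σ(formed) = 3855 − 3932 = −77 kJ

ΔH ≈ −77 kJ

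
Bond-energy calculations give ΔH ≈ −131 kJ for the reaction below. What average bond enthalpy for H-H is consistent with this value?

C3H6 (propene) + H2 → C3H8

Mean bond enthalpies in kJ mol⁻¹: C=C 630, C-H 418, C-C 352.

D(H-H) ≈ 427 kJ/mol

Let D be the H-H bond energy.
Σ(broken) = 1×352 + 6×418 + 1×630 + 1×D = 3490 + D
Σ(formed) = 2×352 + 8×418 = 4048
ΔH = Σ(broken) − Σ(formed) = (3490 + D) − (4048) = −558 + D
Setting this equal to −131 kJ gives D = 427 kJ/mol.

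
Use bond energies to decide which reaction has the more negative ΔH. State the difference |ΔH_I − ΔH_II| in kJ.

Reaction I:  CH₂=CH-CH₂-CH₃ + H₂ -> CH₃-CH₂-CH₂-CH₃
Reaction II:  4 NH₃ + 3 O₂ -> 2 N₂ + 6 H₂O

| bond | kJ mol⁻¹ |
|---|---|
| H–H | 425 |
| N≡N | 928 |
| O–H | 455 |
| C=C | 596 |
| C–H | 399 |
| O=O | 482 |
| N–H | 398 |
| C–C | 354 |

Reaction I:
  Bonds broken (reactants):
    C–C: 2 × 354 = 708
    C–H: 8 × 399 = 3192
    C=C: 1 × 596 = 596
    H–H: 1 × 425 = 425
    Σ(broken) = 4921 kJ
  Bonds formed (products):
    C–C: 3 × 354 = 1062
    C–H: 10 × 399 = 3990
    Σ(formed) = 5052 kJ
  ΔH_I = 4921 − 5052 = −131 kJ
Reaction II:
  Bonds broken (reactants):
    N–H: 12 × 398 = 4776
    O=O: 3 × 482 = 1446
    Σ(broken) = 6222 kJ
  Bonds formed (products):
    N≡N: 2 × 928 = 1856
    O–H: 12 × 455 = 5460
    Σ(formed) = 7316 kJ
  ΔH_II = 6222 − 7316 = −1094 kJ
ΔH_I − ΔH_II = +963 kJ, so reaction II has the more negative ΔH; |ΔH_I − ΔH_II| = 963 kJ.

Reaction II, by 963 kJ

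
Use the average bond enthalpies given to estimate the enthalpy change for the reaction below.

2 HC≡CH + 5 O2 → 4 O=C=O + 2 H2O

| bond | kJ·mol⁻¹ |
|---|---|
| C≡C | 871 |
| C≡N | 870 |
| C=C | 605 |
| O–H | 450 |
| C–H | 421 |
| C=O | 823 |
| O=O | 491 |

Bonds broken (reactants):
  C≡C: 2 × 871 = 1742
  C–H: 4 × 421 = 1684
  O=O: 5 × 491 = 2455
  Σ(broken) = 5881 kJ
Bonds formed (products):
  C=O: 8 × 823 = 6584
  O–H: 4 × 450 = 1800
  Σ(formed) = 8384 kJ
ΔH = Σ(broken) − Σ(formed) = 5881 − 8384 = −2503 kJ

ΔH ≈ −2503 kJ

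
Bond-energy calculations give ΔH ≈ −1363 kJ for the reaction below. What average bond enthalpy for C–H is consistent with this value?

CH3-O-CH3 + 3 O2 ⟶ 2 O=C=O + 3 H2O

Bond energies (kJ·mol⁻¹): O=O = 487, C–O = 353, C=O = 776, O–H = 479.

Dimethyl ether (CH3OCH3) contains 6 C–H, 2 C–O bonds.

D(C–H) ≈ 408 kJ/mol

Let D be the C–H bond energy.
Σ(broken) = 6×D + 2×353 + 3×487 = 2167 + 6D
Σ(formed) = 4×776 + 6×479 = 5978
ΔH = Σ(broken) − Σ(formed) = (2167 + 6D) − (5978) = −3811 + 6D
Setting this equal to −1363 kJ gives 6D = 2448, so D = 408 kJ/mol.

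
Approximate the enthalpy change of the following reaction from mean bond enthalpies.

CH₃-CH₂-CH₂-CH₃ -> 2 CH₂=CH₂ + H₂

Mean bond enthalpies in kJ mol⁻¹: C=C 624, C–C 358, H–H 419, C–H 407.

Bonds broken (reactants):
  C–C: 3 × 358 = 1074
  C–H: 10 × 407 = 4070
  Σ(broken) = 5144 kJ
Bonds formed (products):
  C–H: 8 × 407 = 3256
  C=C: 2 × 624 = 1248
  H–H: 1 × 419 = 419
  Σ(formed) = 4923 kJ
ΔH = Σ(broken) − Σ(formed) = 5144 − 4923 = +221 kJ

ΔH ≈ +221 kJ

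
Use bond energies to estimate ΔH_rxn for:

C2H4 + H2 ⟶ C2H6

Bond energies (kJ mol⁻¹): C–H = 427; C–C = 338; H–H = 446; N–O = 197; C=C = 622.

Bonds broken (reactants):
  C–H: 4 × 427 = 1708
  C=C: 1 × 622 = 622
  H–H: 1 × 446 = 446
  Σ(broken) = 2776 kJ
Bonds formed (products):
  C–C: 1 × 338 = 338
  C–H: 6 × 427 = 2562
  Σ(formed) = 2900 kJ
ΔH = Σ(broken) − Σ(formed) = 2776 − 2900 = −124 kJ

ΔH ≈ −124 kJ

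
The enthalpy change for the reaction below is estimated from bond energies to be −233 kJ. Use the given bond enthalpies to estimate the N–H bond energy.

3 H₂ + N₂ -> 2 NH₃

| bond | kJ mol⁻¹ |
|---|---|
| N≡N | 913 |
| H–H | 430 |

D(N–H) ≈ 406 kJ/mol

Let D be the N–H bond energy.
Σ(broken) = 3×430 + 1×913 = 2203
Σ(formed) = 6×D = 6D
ΔH = Σ(broken) − Σ(formed) = (2203) − (6D) = +2203 − 6D
Setting this equal to −233 kJ gives 6D = 2436, so D = 406 kJ/mol.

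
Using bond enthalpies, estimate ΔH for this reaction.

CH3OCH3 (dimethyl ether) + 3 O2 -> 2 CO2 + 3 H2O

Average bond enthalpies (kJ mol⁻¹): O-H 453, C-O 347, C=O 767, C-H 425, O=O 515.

Bonds broken (reactants):
  C-H: 6 × 425 = 2550
  C-O: 2 × 347 = 694
  O=O: 3 × 515 = 1545
  Σ(broken) = 4789 kJ
Bonds formed (products):
  C=O: 4 × 767 = 3068
  O-H: 6 × 453 = 2718
  Σ(formed) = 5786 kJ
ΔH = Σ(broken) − Σ(formed) = 4789 − 5786 = −997 kJ

ΔH ≈ −997 kJ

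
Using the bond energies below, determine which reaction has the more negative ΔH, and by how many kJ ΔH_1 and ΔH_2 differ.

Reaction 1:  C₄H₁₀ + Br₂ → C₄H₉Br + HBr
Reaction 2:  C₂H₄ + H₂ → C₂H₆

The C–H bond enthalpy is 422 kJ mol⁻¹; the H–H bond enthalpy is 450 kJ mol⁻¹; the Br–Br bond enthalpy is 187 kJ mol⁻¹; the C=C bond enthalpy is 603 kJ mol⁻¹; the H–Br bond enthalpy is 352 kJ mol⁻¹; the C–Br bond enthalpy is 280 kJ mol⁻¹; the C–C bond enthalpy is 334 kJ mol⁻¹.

Reaction 1:
  Bonds broken (reactants):
    Br–Br: 1 × 187 = 187
    C–C: 3 × 334 = 1002
    C–H: 10 × 422 = 4220
    Σ(broken) = 5409 kJ
  Bonds formed (products):
    C–Br: 1 × 280 = 280
    C–C: 3 × 334 = 1002
    C–H: 9 × 422 = 3798
    H–Br: 1 × 352 = 352
    Σ(formed) = 5432 kJ
  ΔH_1 = 5409 − 5432 = −23 kJ
Reaction 2:
  Bonds broken (reactants):
    C–H: 4 × 422 = 1688
    C=C: 1 × 603 = 603
    H–H: 1 × 450 = 450
    Σ(broken) = 2741 kJ
  Bonds formed (products):
    C–C: 1 × 334 = 334
    C–H: 6 × 422 = 2532
    Σ(formed) = 2866 kJ
  ΔH_2 = 2741 − 2866 = −125 kJ
ΔH_1 − ΔH_2 = +102 kJ, so reaction 2 has the more negative ΔH; |ΔH_1 − ΔH_2| = 102 kJ.

Reaction 2, by 102 kJ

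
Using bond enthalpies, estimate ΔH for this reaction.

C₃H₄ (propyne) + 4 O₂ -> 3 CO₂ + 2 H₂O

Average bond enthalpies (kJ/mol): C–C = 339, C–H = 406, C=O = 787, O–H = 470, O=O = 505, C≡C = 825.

ΔH ≈ −1794 kJ

Bonds broken (reactants):
  C≡C: 1 × 825 = 825
  C–C: 1 × 339 = 339
  C–H: 4 × 406 = 1624
  O=O: 4 × 505 = 2020
  Σ(broken) = 4808 kJ
Bonds formed (products):
  C=O: 6 × 787 = 4722
  O–H: 4 × 470 = 1880
  Σ(formed) = 6602 kJ
ΔH = Σ(broken) − Σ(formed) = 4808 − 6602 = −1794 kJ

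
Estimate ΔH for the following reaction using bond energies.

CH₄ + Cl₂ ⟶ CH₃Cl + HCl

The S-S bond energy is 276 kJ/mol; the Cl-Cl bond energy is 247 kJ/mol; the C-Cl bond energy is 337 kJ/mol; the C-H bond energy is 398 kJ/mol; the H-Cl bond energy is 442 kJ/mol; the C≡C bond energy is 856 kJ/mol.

ΔH ≈ −134 kJ

Bonds broken (reactants):
  C-H: 4 × 398 = 1592
  Cl-Cl: 1 × 247 = 247
  Σ(broken) = 1839 kJ
Bonds formed (products):
  C-Cl: 1 × 337 = 337
  C-H: 3 × 398 = 1194
  H-Cl: 1 × 442 = 442
  Σ(formed) = 1973 kJ
ΔH = Σ(broken) − Σ(formed) = 1839 − 1973 = −134 kJ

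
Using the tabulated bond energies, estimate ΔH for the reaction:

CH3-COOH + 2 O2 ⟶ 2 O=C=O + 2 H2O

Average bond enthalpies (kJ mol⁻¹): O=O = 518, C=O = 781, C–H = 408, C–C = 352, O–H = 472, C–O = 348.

Bonds broken (reactants):
  C–C: 1 × 352 = 352
  C–H: 3 × 408 = 1224
  C–O: 1 × 348 = 348
  C=O: 1 × 781 = 781
  O–H: 1 × 472 = 472
  O=O: 2 × 518 = 1036
  Σ(broken) = 4213 kJ
Bonds formed (products):
  C=O: 4 × 781 = 3124
  O–H: 4 × 472 = 1888
  Σ(formed) = 5012 kJ
ΔH = Σ(broken) − Σ(formed) = 4213 − 5012 = −799 kJ

ΔH ≈ −799 kJ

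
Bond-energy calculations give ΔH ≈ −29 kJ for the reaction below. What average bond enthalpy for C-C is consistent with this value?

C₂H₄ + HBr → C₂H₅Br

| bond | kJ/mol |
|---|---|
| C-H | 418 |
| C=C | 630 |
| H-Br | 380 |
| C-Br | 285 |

D(C-C) ≈ 336 kJ/mol

Let D be the C-C bond energy.
Σ(broken) = 4×418 + 1×630 + 1×380 = 2682
Σ(formed) = 1×285 + 1×D + 5×418 = 2375 + D
ΔH = Σ(broken) − Σ(formed) = (2682) − (2375 + D) = +307 − D
Setting this equal to −29 kJ gives D = 336 kJ/mol.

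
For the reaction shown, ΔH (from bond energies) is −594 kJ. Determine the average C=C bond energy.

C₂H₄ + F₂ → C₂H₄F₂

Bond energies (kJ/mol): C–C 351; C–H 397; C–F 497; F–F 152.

Let D be the C=C bond energy.
Σ(broken) = 4×397 + 1×D + 1×152 = 1740 + D
Σ(formed) = 1×351 + 2×497 + 4×397 = 2933
ΔH = Σ(broken) − Σ(formed) = (1740 + D) − (2933) = −1193 + D
Setting this equal to −594 kJ gives D = 599 kJ/mol.

D(C=C) ≈ 599 kJ/mol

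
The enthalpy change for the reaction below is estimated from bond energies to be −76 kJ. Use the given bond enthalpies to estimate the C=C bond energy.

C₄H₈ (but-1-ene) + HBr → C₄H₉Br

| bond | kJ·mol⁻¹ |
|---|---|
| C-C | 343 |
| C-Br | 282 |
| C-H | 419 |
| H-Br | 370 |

D(C=C) ≈ 598 kJ/mol

Let D be the C=C bond energy.
Σ(broken) = 2×343 + 8×419 + 1×D + 1×370 = 4408 + D
Σ(formed) = 1×282 + 3×343 + 9×419 = 5082
ΔH = Σ(broken) − Σ(formed) = (4408 + D) − (5082) = −674 + D
Setting this equal to −76 kJ gives D = 598 kJ/mol.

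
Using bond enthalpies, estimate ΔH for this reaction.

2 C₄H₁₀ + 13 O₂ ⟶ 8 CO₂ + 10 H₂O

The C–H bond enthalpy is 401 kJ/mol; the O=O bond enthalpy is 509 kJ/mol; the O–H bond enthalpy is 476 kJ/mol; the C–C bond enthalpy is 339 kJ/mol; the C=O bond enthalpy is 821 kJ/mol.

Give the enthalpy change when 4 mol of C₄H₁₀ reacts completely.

ΔH = −11970 kJ

Bonds broken (reactants):
  C–C: 6 × 339 = 2034
  C–H: 20 × 401 = 8020
  O=O: 13 × 509 = 6617
  Σ(broken) = 16671 kJ
Bonds formed (products):
  C=O: 16 × 821 = 13136
  O–H: 20 × 476 = 9520
  Σ(formed) = 22656 kJ
ΔH = Σ(broken) − Σ(formed) = 16671 − 22656 = −5985 kJ
For 2× the reaction as written: 2 × (−5985) = −11970 kJ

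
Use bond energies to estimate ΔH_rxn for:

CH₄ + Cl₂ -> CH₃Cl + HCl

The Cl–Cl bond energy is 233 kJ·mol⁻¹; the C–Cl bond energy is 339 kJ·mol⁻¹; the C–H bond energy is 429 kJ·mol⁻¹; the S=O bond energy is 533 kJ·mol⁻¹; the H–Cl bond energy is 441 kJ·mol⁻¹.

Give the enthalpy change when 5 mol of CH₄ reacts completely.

Bonds broken (reactants):
  C–H: 4 × 429 = 1716
  Cl–Cl: 1 × 233 = 233
  Σ(broken) = 1949 kJ
Bonds formed (products):
  C–Cl: 1 × 339 = 339
  C–H: 3 × 429 = 1287
  H–Cl: 1 × 441 = 441
  Σ(formed) = 2067 kJ
ΔH = Σ(broken) − Σ(formed) = 1949 − 2067 = −118 kJ
For 5× the reaction as written: 5 × (−118) = −590 kJ

ΔH = −590 kJ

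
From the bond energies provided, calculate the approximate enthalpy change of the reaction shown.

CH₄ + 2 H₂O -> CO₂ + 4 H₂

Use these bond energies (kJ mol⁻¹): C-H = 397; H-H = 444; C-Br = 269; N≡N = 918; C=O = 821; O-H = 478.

Bonds broken (reactants):
  C-H: 4 × 397 = 1588
  O-H: 4 × 478 = 1912
  Σ(broken) = 3500 kJ
Bonds formed (products):
  C=O: 2 × 821 = 1642
  H-H: 4 × 444 = 1776
  Σ(formed) = 3418 kJ
ΔH = Σ(broken) − Σ(formed) = 3500 − 3418 = +82 kJ

ΔH ≈ +82 kJ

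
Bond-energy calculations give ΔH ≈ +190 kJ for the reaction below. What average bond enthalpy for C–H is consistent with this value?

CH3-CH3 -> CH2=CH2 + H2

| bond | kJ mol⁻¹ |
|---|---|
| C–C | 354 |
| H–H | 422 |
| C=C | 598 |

Let D be the C–H bond energy.
Σ(broken) = 1×354 + 6×D = 354 + 6D
Σ(formed) = 4×D + 1×598 + 1×422 = 1020 + 4D
ΔH = Σ(broken) − Σ(formed) = (354 + 6D) − (1020 + 4D) = −666 + 2D
Setting this equal to +190 kJ gives 2D = 856, so D = 428 kJ/mol.

D(C–H) ≈ 428 kJ/mol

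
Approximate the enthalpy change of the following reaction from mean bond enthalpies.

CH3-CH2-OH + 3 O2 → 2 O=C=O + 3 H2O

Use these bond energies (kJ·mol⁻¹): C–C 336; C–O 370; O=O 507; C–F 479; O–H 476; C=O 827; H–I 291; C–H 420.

Bonds broken (reactants):
  C–C: 1 × 336 = 336
  C–H: 5 × 420 = 2100
  C–O: 1 × 370 = 370
  O–H: 1 × 476 = 476
  O=O: 3 × 507 = 1521
  Σ(broken) = 4803 kJ
Bonds formed (products):
  C=O: 4 × 827 = 3308
  O–H: 6 × 476 = 2856
  Σ(formed) = 6164 kJ
ΔH = Σ(broken) − Σ(formed) = 4803 − 6164 = −1361 kJ

ΔH ≈ −1361 kJ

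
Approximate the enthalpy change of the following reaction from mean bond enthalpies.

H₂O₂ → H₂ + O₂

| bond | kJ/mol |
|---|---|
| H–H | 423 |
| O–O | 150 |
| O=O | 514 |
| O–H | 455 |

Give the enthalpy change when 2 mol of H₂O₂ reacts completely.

ΔH = +246 kJ

Bonds broken (reactants):
  O–H: 2 × 455 = 910
  O–O: 1 × 150 = 150
  Σ(broken) = 1060 kJ
Bonds formed (products):
  H–H: 1 × 423 = 423
  O=O: 1 × 514 = 514
  Σ(formed) = 937 kJ
ΔH = Σ(broken) − Σ(formed) = 1060 − 937 = +123 kJ
For 2× the reaction as written: 2 × (+123) = +246 kJ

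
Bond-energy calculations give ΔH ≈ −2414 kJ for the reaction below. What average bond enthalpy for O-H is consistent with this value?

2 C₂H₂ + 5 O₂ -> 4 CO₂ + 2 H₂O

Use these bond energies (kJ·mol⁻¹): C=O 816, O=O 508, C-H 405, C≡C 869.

Let D be the O-H bond energy.
Σ(broken) = 2×869 + 4×405 + 5×508 = 5898
Σ(formed) = 8×816 + 4×D = 6528 + 4D
ΔH = Σ(broken) − Σ(formed) = (5898) − (6528 + 4D) = −630 − 4D
Setting this equal to −2414 kJ gives 4D = 1784, so D = 446 kJ/mol.

D(O-H) ≈ 446 kJ/mol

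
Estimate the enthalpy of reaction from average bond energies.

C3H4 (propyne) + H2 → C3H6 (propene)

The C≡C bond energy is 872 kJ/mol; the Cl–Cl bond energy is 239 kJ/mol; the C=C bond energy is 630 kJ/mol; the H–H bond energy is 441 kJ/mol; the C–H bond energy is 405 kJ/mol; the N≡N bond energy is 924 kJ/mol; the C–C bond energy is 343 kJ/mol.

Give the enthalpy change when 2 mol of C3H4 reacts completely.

Bonds broken (reactants):
  C≡C: 1 × 872 = 872
  C–C: 1 × 343 = 343
  C–H: 4 × 405 = 1620
  H–H: 1 × 441 = 441
  Σ(broken) = 3276 kJ
Bonds formed (products):
  C–C: 1 × 343 = 343
  C–H: 6 × 405 = 2430
  C=C: 1 × 630 = 630
  Σ(formed) = 3403 kJ
ΔH = Σ(broken) − Σ(formed) = 3276 − 3403 = −127 kJ
For 2× the reaction as written: 2 × (−127) = −254 kJ

ΔH = −254 kJ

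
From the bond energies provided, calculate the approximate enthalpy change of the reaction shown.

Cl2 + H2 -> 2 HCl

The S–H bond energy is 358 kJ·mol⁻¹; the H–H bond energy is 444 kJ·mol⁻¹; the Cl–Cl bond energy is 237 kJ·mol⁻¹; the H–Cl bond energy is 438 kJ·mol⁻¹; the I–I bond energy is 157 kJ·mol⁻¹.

ΔH ≈ −195 kJ

Bonds broken (reactants):
  Cl–Cl: 1 × 237 = 237
  H–H: 1 × 444 = 444
  Σ(broken) = 681 kJ
Bonds formed (products):
  H–Cl: 2 × 438 = 876
  Σ(formed) = 876 kJ
ΔH = Σ(broken) − Σ(formed) = 681 − 876 = −195 kJ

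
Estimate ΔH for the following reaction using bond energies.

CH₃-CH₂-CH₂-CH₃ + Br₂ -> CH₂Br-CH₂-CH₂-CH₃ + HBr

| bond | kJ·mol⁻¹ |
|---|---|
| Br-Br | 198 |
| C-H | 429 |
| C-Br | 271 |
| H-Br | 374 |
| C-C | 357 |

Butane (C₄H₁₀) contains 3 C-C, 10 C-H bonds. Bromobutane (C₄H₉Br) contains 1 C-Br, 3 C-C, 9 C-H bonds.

Bonds broken (reactants):
  Br-Br: 1 × 198 = 198
  C-C: 3 × 357 = 1071
  C-H: 10 × 429 = 4290
  Σ(broken) = 5559 kJ
Bonds formed (products):
  C-Br: 1 × 271 = 271
  C-C: 3 × 357 = 1071
  C-H: 9 × 429 = 3861
  H-Br: 1 × 374 = 374
  Σ(formed) = 5577 kJ
ΔH = Σ(broken) − Σ(formed) = 5559 − 5577 = −18 kJ

ΔH ≈ −18 kJ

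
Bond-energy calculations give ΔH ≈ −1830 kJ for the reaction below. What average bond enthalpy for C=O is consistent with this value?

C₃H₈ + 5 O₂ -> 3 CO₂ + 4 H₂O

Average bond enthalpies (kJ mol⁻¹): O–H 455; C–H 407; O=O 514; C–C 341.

D(C=O) ≈ 783 kJ/mol

Let D be the C=O bond energy.
Σ(broken) = 2×341 + 8×407 + 5×514 = 6508
Σ(formed) = 6×D + 8×455 = 3640 + 6D
ΔH = Σ(broken) − Σ(formed) = (6508) − (3640 + 6D) = +2868 − 6D
Setting this equal to −1830 kJ gives 6D = 4698, so D = 783 kJ/mol.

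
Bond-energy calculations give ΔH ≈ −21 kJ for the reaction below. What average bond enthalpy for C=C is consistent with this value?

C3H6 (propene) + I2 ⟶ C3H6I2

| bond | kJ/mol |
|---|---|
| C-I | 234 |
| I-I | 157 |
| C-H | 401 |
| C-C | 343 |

Let D be the C=C bond energy.
Σ(broken) = 1×343 + 6×401 + 1×D + 1×157 = 2906 + D
Σ(formed) = 2×343 + 6×401 + 2×234 = 3560
ΔH = Σ(broken) − Σ(formed) = (2906 + D) − (3560) = −654 + D
Setting this equal to −21 kJ gives D = 633 kJ/mol.

D(C=C) ≈ 633 kJ/mol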